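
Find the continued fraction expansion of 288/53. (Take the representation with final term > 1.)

288 = 5×53 + 23
53 = 2×23 + 7
23 = 3×7 + 2
7 = 3×2 + 1
2 = 2×1 + 0  (stop)
So 288/53 = [5; 2, 3, 3, 2].

[5; 2, 3, 3, 2]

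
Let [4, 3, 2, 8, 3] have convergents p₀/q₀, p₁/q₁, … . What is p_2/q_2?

30/7

Using pₖ = aₖpₖ₋₁ + pₖ₋₂, qₖ = aₖqₖ₋₁ + qₖ₋₂ (with p₋₁=1, p₋₂=0, q₋₁=0, q₋₂=1):
  k=0: a=4, p=4, q=1
  k=1: a=3, p=13, q=3
  k=2: a=2, p=30, q=7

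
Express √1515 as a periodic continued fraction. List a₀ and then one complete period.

a₀ = ⌊√1515⌋ = 38.
With m₀=0, d₀=1 and mₖ₊₁ = dₖaₖ − mₖ, dₖ₊₁ = (n − mₖ₊₁²)/dₖ, aₖ₊₁ = ⌊(a₀+mₖ₊₁)/dₖ₊₁⌋:
  k=1: m=38, d=71, a=1
  k=2: m=33, d=6, a=11
  k=3: m=33, d=71, a=1
  k=4: m=38, d=1, a=76
d=1 and a=2a₀=76 at k=4, so the next step gives (m, d) = (38, 71) again — its k=1 value — and the period has length 4.

[38; 1, 11, 1, 76]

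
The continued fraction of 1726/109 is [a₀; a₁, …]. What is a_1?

1

1726 = 15·109 + 91   →  a_0 = 15
109 = 1·91 + 18   →  a_1 = 1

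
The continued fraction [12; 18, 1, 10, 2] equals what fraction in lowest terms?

5243/435

Using pₖ = aₖpₖ₋₁ + pₖ₋₂ and qₖ = aₖqₖ₋₁ + qₖ₋₂:
  k=0: a=12, p=12, q=1
  k=1: a=18, p=217, q=18
  k=2: a=1, p=229, q=19
  k=3: a=10, p=2507, q=208
  k=4: a=2, p=5243, q=435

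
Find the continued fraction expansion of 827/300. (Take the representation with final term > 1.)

827 = 2×300 + 227
300 = 1×227 + 73
227 = 3×73 + 8
73 = 9×8 + 1
8 = 8×1 + 0  (stop)
So 827/300 = [2; 1, 3, 9, 8].

[2; 1, 3, 9, 8]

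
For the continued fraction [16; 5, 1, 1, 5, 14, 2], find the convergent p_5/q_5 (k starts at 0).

Using pₖ = aₖpₖ₋₁ + pₖ₋₂, qₖ = aₖqₖ₋₁ + qₖ₋₂ (with p₋₁=1, p₋₂=0, q₋₁=0, q₋₂=1):
  k=0: a=16, p=16, q=1
  k=1: a=5, p=81, q=5
  k=2: a=1, p=97, q=6
  k=3: a=1, p=178, q=11
  k=4: a=5, p=987, q=61
  k=5: a=14, p=13996, q=865

13996/865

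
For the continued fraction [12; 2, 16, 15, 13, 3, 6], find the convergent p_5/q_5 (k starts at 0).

249436/19979

Using pₖ = aₖpₖ₋₁ + pₖ₋₂, qₖ = aₖqₖ₋₁ + qₖ₋₂ (with p₋₁=1, p₋₂=0, q₋₁=0, q₋₂=1):
  k=0: a=12, p=12, q=1
  k=1: a=2, p=25, q=2
  k=2: a=16, p=412, q=33
  k=3: a=15, p=6205, q=497
  k=4: a=13, p=81077, q=6494
  k=5: a=3, p=249436, q=19979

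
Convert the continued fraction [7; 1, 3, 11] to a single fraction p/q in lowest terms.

349/45

Fold from the inside: start with 11/1.
  3 + 1/11 = 34/11
  1 + 11/34 = 45/34
  7 + 34/45 = 349/45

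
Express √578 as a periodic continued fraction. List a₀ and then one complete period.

[24; 24, 48]

a₀ = ⌊√578⌋ = 24.
With m₀=0, d₀=1 and mₖ₊₁ = dₖaₖ − mₖ, dₖ₊₁ = (n − mₖ₊₁²)/dₖ, aₖ₊₁ = ⌊(a₀+mₖ₊₁)/dₖ₊₁⌋:
  k=1: m=24, d=2, a=24
  k=2: m=24, d=1, a=48
d=1 and a=2a₀=48 at k=2, so the next step gives (m, d) = (24, 2) again — its k=1 value — and the period has length 2.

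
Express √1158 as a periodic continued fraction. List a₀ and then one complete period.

a₀ = ⌊√1158⌋ = 34.
With m₀=0, d₀=1 and mₖ₊₁ = dₖaₖ − mₖ, dₖ₊₁ = (n − mₖ₊₁²)/dₖ, aₖ₊₁ = ⌊(a₀+mₖ₊₁)/dₖ₊₁⌋:
  k=1: m=34, d=2, a=34
  k=2: m=34, d=1, a=68
d=1 and a=2a₀=68 at k=2, so the next step gives (m, d) = (34, 2) again — its k=1 value — and the period has length 2.

[34; 34, 68]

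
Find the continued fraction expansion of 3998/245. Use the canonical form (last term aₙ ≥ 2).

[16; 3, 7, 11]

3998 = 16·245 + 78
245 = 3·78 + 11
78 = 7·11 + 1
11 = 11·1 + 0  (stop)
So 3998/245 = [16; 3, 7, 11].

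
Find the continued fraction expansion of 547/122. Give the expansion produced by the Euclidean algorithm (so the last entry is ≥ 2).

547 = 4*122 + 59
122 = 2*59 + 4
59 = 14*4 + 3
4 = 1*3 + 1
3 = 3*1 + 0  (stop)
So 547/122 = [4; 2, 14, 1, 3].

[4; 2, 14, 1, 3]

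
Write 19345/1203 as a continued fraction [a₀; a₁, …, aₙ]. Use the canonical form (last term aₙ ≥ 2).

19345 = 16·1203 + 97
1203 = 12·97 + 39
97 = 2·39 + 19
39 = 2·19 + 1
19 = 19·1 + 0  (stop)
So 19345/1203 = [16; 12, 2, 2, 19].

[16; 12, 2, 2, 19]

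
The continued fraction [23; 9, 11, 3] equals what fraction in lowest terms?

Using pₖ = aₖpₖ₋₁ + pₖ₋₂ and qₖ = aₖqₖ₋₁ + qₖ₋₂:
  k=0: a=23, p=23, q=1
  k=1: a=9, p=208, q=9
  k=2: a=11, p=2311, q=100
  k=3: a=3, p=7141, q=309

7141/309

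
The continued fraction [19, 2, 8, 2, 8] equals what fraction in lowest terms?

Using pₖ = aₖpₖ₋₁ + pₖ₋₂ and qₖ = aₖqₖ₋₁ + qₖ₋₂:
  k=0: a=19, p=19, q=1
  k=1: a=2, p=39, q=2
  k=2: a=8, p=331, q=17
  k=3: a=2, p=701, q=36
  k=4: a=8, p=5939, q=305

5939/305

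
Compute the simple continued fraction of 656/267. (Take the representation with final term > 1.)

656 = 2×267 + 122
267 = 2×122 + 23
122 = 5×23 + 7
23 = 3×7 + 2
7 = 3×2 + 1
2 = 2×1 + 0  (stop)
So 656/267 = [2; 2, 5, 3, 3, 2].

[2; 2, 5, 3, 3, 2]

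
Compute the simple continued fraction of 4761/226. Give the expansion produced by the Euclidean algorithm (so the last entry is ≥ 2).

[21; 15, 15]

4761 = 21×226 + 15
226 = 15×15 + 1
15 = 15×1 + 0  (stop)
So 4761/226 = [21; 15, 15].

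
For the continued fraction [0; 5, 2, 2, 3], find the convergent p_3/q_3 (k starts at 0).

Using pₖ = aₖpₖ₋₁ + pₖ₋₂, qₖ = aₖqₖ₋₁ + qₖ₋₂ (with p₋₁=1, p₋₂=0, q₋₁=0, q₋₂=1):
  k=0: a=0, p=0, q=1
  k=1: a=5, p=1, q=5
  k=2: a=2, p=2, q=11
  k=3: a=2, p=5, q=27

5/27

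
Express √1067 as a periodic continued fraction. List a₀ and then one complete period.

a₀ = ⌊√1067⌋ = 32.
With m₀=0, d₀=1 and mₖ₊₁ = dₖaₖ − mₖ, dₖ₊₁ = (n − mₖ₊₁²)/dₖ, aₖ₊₁ = ⌊(a₀+mₖ₊₁)/dₖ₊₁⌋:
  k=1: m=32, d=43, a=1
  k=2: m=11, d=22, a=1
  k=3: m=11, d=43, a=1
  k=4: m=32, d=1, a=64
d=1 and a=2a₀=64 at k=4, so the next step gives (m, d) = (32, 43) again — its k=1 value — and the period has length 4.

[32; 1, 1, 1, 64]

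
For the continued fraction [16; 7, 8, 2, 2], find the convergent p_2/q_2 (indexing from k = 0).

920/57

Using pₖ = aₖpₖ₋₁ + pₖ₋₂, qₖ = aₖqₖ₋₁ + qₖ₋₂ (with p₋₁=1, p₋₂=0, q₋₁=0, q₋₂=1):
  k=0: a=16, p=16, q=1
  k=1: a=7, p=113, q=7
  k=2: a=8, p=920, q=57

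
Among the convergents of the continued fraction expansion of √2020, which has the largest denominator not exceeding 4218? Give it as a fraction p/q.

√2020 = [44; 1, 16, 1, 88, …] (period length 4).
Convergents:
  p_0/q_0 = 44/1
  p_1/q_1 = 45/1
  p_2/q_2 = 764/17
  p_3/q_3 = 809/18
  p_4/q_4 = 71956/1601
  p_5/q_5 = 72765/1619
  p_6/q_6 = 1236196/27505
q_5 = 1619 ≤ 4218 < 27505 = q_6, so the answer is 72765/1619.

72765/1619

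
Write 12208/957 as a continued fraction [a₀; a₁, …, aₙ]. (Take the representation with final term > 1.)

12208 = 12·957 + 724
957 = 1·724 + 233
724 = 3·233 + 25
233 = 9·25 + 8
25 = 3·8 + 1
8 = 8·1 + 0  (stop)
So 12208/957 = [12; 1, 3, 9, 3, 8].

[12; 1, 3, 9, 3, 8]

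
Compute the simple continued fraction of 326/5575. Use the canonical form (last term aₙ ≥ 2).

326 = 0*5575 + 326
5575 = 17*326 + 33
326 = 9*33 + 29
33 = 1*29 + 4
29 = 7*4 + 1
4 = 4*1 + 0  (stop)
So 326/5575 = [0; 17, 9, 1, 7, 4].

[0; 17, 9, 1, 7, 4]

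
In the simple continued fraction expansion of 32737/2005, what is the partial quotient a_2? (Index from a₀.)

19

32737 = 16·2005 + 657   →  a_0 = 16
2005 = 3·657 + 34   →  a_1 = 3
657 = 19·34 + 11   →  a_2 = 19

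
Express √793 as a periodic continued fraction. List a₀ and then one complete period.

[28; 6, 4, 6, 56]

a₀ = ⌊√793⌋ = 28.
With m₀=0, d₀=1 and mₖ₊₁ = dₖaₖ − mₖ, dₖ₊₁ = (n − mₖ₊₁²)/dₖ, aₖ₊₁ = ⌊(a₀+mₖ₊₁)/dₖ₊₁⌋:
  k=1: m=28, d=9, a=6
  k=2: m=26, d=13, a=4
  k=3: m=26, d=9, a=6
  k=4: m=28, d=1, a=56
d=1 and a=2a₀=56 at k=4, so the next step gives (m, d) = (28, 9) again — its k=1 value — and the period has length 4.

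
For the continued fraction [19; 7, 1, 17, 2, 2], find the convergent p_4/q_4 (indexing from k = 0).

5623/294

Using pₖ = aₖpₖ₋₁ + pₖ₋₂, qₖ = aₖqₖ₋₁ + qₖ₋₂ (with p₋₁=1, p₋₂=0, q₋₁=0, q₋₂=1):
  k=0: a=19, p=19, q=1
  k=1: a=7, p=134, q=7
  k=2: a=1, p=153, q=8
  k=3: a=17, p=2735, q=143
  k=4: a=2, p=5623, q=294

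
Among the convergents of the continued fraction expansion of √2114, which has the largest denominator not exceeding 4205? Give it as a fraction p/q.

√2114 = [45; 1, 44, 1, 90, …] (period length 4).
Convergents:
  p_0/q_0 = 45/1
  p_1/q_1 = 46/1
  p_2/q_2 = 2069/45
  p_3/q_3 = 2115/46
  p_4/q_4 = 192419/4185
  p_5/q_5 = 194534/4231
q_4 = 4185 ≤ 4205 < 4231 = q_5, so the answer is 192419/4185.

192419/4185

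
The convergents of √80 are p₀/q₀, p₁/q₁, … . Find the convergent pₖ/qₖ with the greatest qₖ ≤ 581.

2889/323

√80 = [8; 1, 16, …] (period length 2).
Convergents:
  p_0/q_0 = 8/1
  p_1/q_1 = 9/1
  p_2/q_2 = 152/17
  p_3/q_3 = 161/18
  p_4/q_4 = 2728/305
  p_5/q_5 = 2889/323
  p_6/q_6 = 48952/5473
q_5 = 323 ≤ 581 < 5473 = q_6, so the answer is 2889/323.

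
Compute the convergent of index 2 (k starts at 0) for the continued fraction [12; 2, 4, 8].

112/9

Using pₖ = aₖpₖ₋₁ + pₖ₋₂, qₖ = aₖqₖ₋₁ + qₖ₋₂ (with p₋₁=1, p₋₂=0, q₋₁=0, q₋₂=1):
  k=0: a=12, p=12, q=1
  k=1: a=2, p=25, q=2
  k=2: a=4, p=112, q=9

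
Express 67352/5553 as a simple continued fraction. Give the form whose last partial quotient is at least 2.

67352 = 12*5553 + 716
5553 = 7*716 + 541
716 = 1*541 + 175
541 = 3*175 + 16
175 = 10*16 + 15
16 = 1*15 + 1
15 = 15*1 + 0  (stop)
So 67352/5553 = [12; 7, 1, 3, 10, 1, 15].

[12; 7, 1, 3, 10, 1, 15]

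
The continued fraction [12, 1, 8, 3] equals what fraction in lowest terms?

361/28

Using pₖ = aₖpₖ₋₁ + pₖ₋₂ and qₖ = aₖqₖ₋₁ + qₖ₋₂:
  k=0: a=12, p=12, q=1
  k=1: a=1, p=13, q=1
  k=2: a=8, p=116, q=9
  k=3: a=3, p=361, q=28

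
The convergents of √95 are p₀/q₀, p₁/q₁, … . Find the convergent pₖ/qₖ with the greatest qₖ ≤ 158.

770/79

√95 = [9; 1, 2, 1, 18, …] (period length 4).
Convergents:
  p_0/q_0 = 9/1
  p_1/q_1 = 10/1
  p_2/q_2 = 29/3
  p_3/q_3 = 39/4
  p_4/q_4 = 731/75
  p_5/q_5 = 770/79
  p_6/q_6 = 2271/233
q_5 = 79 ≤ 158 < 233 = q_6, so the answer is 770/79.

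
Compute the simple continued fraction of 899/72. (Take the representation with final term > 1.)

899 = 12*72 + 35
72 = 2*35 + 2
35 = 17*2 + 1
2 = 2*1 + 0  (stop)
So 899/72 = [12; 2, 17, 2].

[12; 2, 17, 2]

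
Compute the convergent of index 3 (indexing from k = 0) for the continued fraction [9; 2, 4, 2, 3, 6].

Using pₖ = aₖpₖ₋₁ + pₖ₋₂, qₖ = aₖqₖ₋₁ + qₖ₋₂ (with p₋₁=1, p₋₂=0, q₋₁=0, q₋₂=1):
  k=0: a=9, p=9, q=1
  k=1: a=2, p=19, q=2
  k=2: a=4, p=85, q=9
  k=3: a=2, p=189, q=20

189/20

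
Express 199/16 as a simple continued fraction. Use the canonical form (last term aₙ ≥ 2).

199 = 12*16 + 7
16 = 2*7 + 2
7 = 3*2 + 1
2 = 2*1 + 0  (stop)
So 199/16 = [12; 2, 3, 2].

[12; 2, 3, 2]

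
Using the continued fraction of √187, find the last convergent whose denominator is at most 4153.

√187 = [13; 1, 2, 13, 2, 1, 26, …] (period length 6).
Convergents:
  p_0/q_0 = 13/1
  p_1/q_1 = 14/1
  p_2/q_2 = 41/3
  p_3/q_3 = 547/40
  p_4/q_4 = 1135/83
  p_5/q_5 = 1682/123
  p_6/q_6 = 44867/3281
  p_7/q_7 = 46549/3404
  p_8/q_8 = 137965/10089
q_7 = 3404 ≤ 4153 < 10089 = q_8, so the answer is 46549/3404.

46549/3404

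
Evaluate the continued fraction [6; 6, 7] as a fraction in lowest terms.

Using pₖ = aₖpₖ₋₁ + pₖ₋₂ and qₖ = aₖqₖ₋₁ + qₖ₋₂:
  k=0: a=6, p=6, q=1
  k=1: a=6, p=37, q=6
  k=2: a=7, p=265, q=43

265/43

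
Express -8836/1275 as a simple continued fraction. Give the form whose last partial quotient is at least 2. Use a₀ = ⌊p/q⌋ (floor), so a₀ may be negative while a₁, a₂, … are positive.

-8836 = -7*1275 + 89
1275 = 14*89 + 29
89 = 3*29 + 2
29 = 14*2 + 1
2 = 2*1 + 0  (stop)
So -8836/1275 = [-7; 14, 3, 14, 2].

[-7; 14, 3, 14, 2]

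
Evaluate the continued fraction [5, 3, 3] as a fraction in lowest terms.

Using pₖ = aₖpₖ₋₁ + pₖ₋₂ and qₖ = aₖqₖ₋₁ + qₖ₋₂:
  k=0: a=5, p=5, q=1
  k=1: a=3, p=16, q=3
  k=2: a=3, p=53, q=10

53/10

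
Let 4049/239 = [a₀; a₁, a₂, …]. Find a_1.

4049 = 16·239 + 225   →  a_0 = 16
239 = 1·225 + 14   →  a_1 = 1

1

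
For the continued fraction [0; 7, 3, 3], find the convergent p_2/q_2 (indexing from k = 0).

Using pₖ = aₖpₖ₋₁ + pₖ₋₂, qₖ = aₖqₖ₋₁ + qₖ₋₂ (with p₋₁=1, p₋₂=0, q₋₁=0, q₋₂=1):
  k=0: a=0, p=0, q=1
  k=1: a=7, p=1, q=7
  k=2: a=3, p=3, q=22

3/22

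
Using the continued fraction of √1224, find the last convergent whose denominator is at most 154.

√1224 = [34; 1, 68, …] (period length 2).
Convergents:
  p_0/q_0 = 34/1
  p_1/q_1 = 35/1
  p_2/q_2 = 2414/69
  p_3/q_3 = 2449/70
  p_4/q_4 = 168946/4829
q_3 = 70 ≤ 154 < 4829 = q_4, so the answer is 2449/70.

2449/70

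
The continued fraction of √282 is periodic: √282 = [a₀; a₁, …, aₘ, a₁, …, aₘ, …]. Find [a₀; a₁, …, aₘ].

a₀ = ⌊√282⌋ = 16.
With m₀=0, d₀=1 and mₖ₊₁ = dₖaₖ − mₖ, dₖ₊₁ = (n − mₖ₊₁²)/dₖ, aₖ₊₁ = ⌊(a₀+mₖ₊₁)/dₖ₊₁⌋:
  k=1: m=16, d=26, a=1
  k=2: m=10, d=7, a=3
  k=3: m=11, d=23, a=1
  k=4: m=12, d=6, a=4
  k=5: m=12, d=23, a=1
  k=6: m=11, d=7, a=3
  k=7: m=10, d=26, a=1
  k=8: m=16, d=1, a=32
d=1 and a=2a₀=32 at k=8, so the next step gives (m, d) = (16, 26) again — its k=1 value — and the period has length 8.

[16; 1, 3, 1, 4, 1, 3, 1, 32]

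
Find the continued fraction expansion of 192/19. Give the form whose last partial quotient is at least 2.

[10; 9, 2]

192 = 10·19 + 2
19 = 9·2 + 1
2 = 2·1 + 0  (stop)
So 192/19 = [10; 9, 2].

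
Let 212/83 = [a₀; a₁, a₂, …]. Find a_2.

212 = 2·83 + 46   →  a_0 = 2
83 = 1·46 + 37   →  a_1 = 1
46 = 1·37 + 9   →  a_2 = 1

1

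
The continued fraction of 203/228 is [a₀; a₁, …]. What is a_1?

1

203 = 0·228 + 203   →  a_0 = 0
228 = 1·203 + 25   →  a_1 = 1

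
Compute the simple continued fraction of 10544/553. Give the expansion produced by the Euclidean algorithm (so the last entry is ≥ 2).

[19; 14, 1, 17, 2]

10544 = 19×553 + 37
553 = 14×37 + 35
37 = 1×35 + 2
35 = 17×2 + 1
2 = 2×1 + 0  (stop)
So 10544/553 = [19; 14, 1, 17, 2].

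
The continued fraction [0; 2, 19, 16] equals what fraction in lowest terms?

Using pₖ = aₖpₖ₋₁ + pₖ₋₂ and qₖ = aₖqₖ₋₁ + qₖ₋₂:
  k=0: a=0, p=0, q=1
  k=1: a=2, p=1, q=2
  k=2: a=19, p=19, q=39
  k=3: a=16, p=305, q=626

305/626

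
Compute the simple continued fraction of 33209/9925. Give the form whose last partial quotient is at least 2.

33209 = 3*9925 + 3434
9925 = 2*3434 + 3057
3434 = 1*3057 + 377
3057 = 8*377 + 41
377 = 9*41 + 8
41 = 5*8 + 1
8 = 8*1 + 0  (stop)
So 33209/9925 = [3; 2, 1, 8, 9, 5, 8].

[3; 2, 1, 8, 9, 5, 8]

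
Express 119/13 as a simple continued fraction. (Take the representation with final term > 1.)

119 = 9*13 + 2
13 = 6*2 + 1
2 = 2*1 + 0  (stop)
So 119/13 = [9; 6, 2].

[9; 6, 2]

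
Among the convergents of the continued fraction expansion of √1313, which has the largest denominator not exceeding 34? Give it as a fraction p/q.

616/17

√1313 = [36; 4, 4, 72, …] (period length 3).
Convergents:
  p_0/q_0 = 36/1
  p_1/q_1 = 145/4
  p_2/q_2 = 616/17
  p_3/q_3 = 44497/1228
q_2 = 17 ≤ 34 < 1228 = q_3, so the answer is 616/17.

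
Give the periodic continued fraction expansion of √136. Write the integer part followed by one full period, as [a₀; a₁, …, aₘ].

a₀ = ⌊√136⌋ = 11.
With m₀=0, d₀=1 and mₖ₊₁ = dₖaₖ − mₖ, dₖ₊₁ = (n − mₖ₊₁²)/dₖ, aₖ₊₁ = ⌊(a₀+mₖ₊₁)/dₖ₊₁⌋:
  k=1: m=11, d=15, a=1
  k=2: m=4, d=8, a=1
  k=3: m=4, d=15, a=1
  k=4: m=11, d=1, a=22
d=1 and a=2a₀=22 at k=4, so the next step gives (m, d) = (11, 15) again — its k=1 value — and the period has length 4.

[11; 1, 1, 1, 22]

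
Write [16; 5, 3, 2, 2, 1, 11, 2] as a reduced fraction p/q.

50202/3101

Fold from the inside: start with 2/1.
  11 + 1/2 = 23/2
  1 + 2/23 = 25/23
  2 + 23/25 = 73/25
  2 + 25/73 = 171/73
  3 + 73/171 = 586/171
  5 + 171/586 = 3101/586
  16 + 586/3101 = 50202/3101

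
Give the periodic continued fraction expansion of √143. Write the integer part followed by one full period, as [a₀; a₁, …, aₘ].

a₀ = ⌊√143⌋ = 11.

[11; 1, 22]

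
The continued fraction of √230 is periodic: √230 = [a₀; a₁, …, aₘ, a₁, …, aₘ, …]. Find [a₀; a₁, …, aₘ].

a₀ = ⌊√230⌋ = 15.
With m₀=0, d₀=1 and mₖ₊₁ = dₖaₖ − mₖ, dₖ₊₁ = (n − mₖ₊₁²)/dₖ, aₖ₊₁ = ⌊(a₀+mₖ₊₁)/dₖ₊₁⌋:
  k=1: m=15, d=5, a=6
  k=2: m=15, d=1, a=30
d=1 and a=2a₀=30 at k=2, so the next step gives (m, d) = (15, 5) again — its k=1 value — and the period has length 2.

[15; 6, 30]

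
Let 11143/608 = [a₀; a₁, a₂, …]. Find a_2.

18

11143 = 18·608 + 199   →  a_0 = 18
608 = 3·199 + 11   →  a_1 = 3
199 = 18·11 + 1   →  a_2 = 18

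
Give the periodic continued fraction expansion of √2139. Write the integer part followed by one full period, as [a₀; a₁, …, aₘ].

a₀ = ⌊√2139⌋ = 46.
With m₀=0, d₀=1 and mₖ₊₁ = dₖaₖ − mₖ, dₖ₊₁ = (n − mₖ₊₁²)/dₖ, aₖ₊₁ = ⌊(a₀+mₖ₊₁)/dₖ₊₁⌋:
  k=1: m=46, d=23, a=4
  k=2: m=46, d=1, a=92
d=1 and a=2a₀=92 at k=2, so the next step gives (m, d) = (46, 23) again — its k=1 value — and the period has length 2.

[46; 4, 92]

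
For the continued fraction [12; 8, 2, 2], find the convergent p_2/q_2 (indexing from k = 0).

206/17

Using pₖ = aₖpₖ₋₁ + pₖ₋₂, qₖ = aₖqₖ₋₁ + qₖ₋₂ (with p₋₁=1, p₋₂=0, q₋₁=0, q₋₂=1):
  k=0: a=12, p=12, q=1
  k=1: a=8, p=97, q=8
  k=2: a=2, p=206, q=17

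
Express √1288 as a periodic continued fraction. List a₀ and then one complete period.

[35; 1, 7, 1, 70]

a₀ = ⌊√1288⌋ = 35.
With m₀=0, d₀=1 and mₖ₊₁ = dₖaₖ − mₖ, dₖ₊₁ = (n − mₖ₊₁²)/dₖ, aₖ₊₁ = ⌊(a₀+mₖ₊₁)/dₖ₊₁⌋:
  k=1: m=35, d=63, a=1
  k=2: m=28, d=8, a=7
  k=3: m=28, d=63, a=1
  k=4: m=35, d=1, a=70
d=1 and a=2a₀=70 at k=4, so the next step gives (m, d) = (35, 63) again — its k=1 value — and the period has length 4.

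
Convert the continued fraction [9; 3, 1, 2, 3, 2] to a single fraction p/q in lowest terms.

Fold from the inside: start with 2/1.
  3 + 1/2 = 7/2
  2 + 2/7 = 16/7
  1 + 7/16 = 23/16
  3 + 16/23 = 85/23
  9 + 23/85 = 788/85

788/85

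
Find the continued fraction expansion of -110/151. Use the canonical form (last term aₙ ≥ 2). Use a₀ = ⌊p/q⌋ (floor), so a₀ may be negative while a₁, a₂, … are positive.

-110 = -1*151 + 41
151 = 3*41 + 28
41 = 1*28 + 13
28 = 2*13 + 2
13 = 6*2 + 1
2 = 2*1 + 0  (stop)
So -110/151 = [-1; 3, 1, 2, 6, 2].

[-1; 3, 1, 2, 6, 2]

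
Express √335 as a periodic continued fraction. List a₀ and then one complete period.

[18; 3, 3, 3, 36]

a₀ = ⌊√335⌋ = 18.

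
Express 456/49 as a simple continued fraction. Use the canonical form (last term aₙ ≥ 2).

[9; 3, 3, 1, 3]

456 = 9*49 + 15
49 = 3*15 + 4
15 = 3*4 + 3
4 = 1*3 + 1
3 = 3*1 + 0  (stop)
So 456/49 = [9; 3, 3, 1, 3].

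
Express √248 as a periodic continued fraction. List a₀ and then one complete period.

[15; 1, 2, 1, 30]

a₀ = ⌊√248⌋ = 15.
With m₀=0, d₀=1 and mₖ₊₁ = dₖaₖ − mₖ, dₖ₊₁ = (n − mₖ₊₁²)/dₖ, aₖ₊₁ = ⌊(a₀+mₖ₊₁)/dₖ₊₁⌋:
  k=1: m=15, d=23, a=1
  k=2: m=8, d=8, a=2
  k=3: m=8, d=23, a=1
  k=4: m=15, d=1, a=30
d=1 and a=2a₀=30 at k=4, so the next step gives (m, d) = (15, 23) again — its k=1 value — and the period has length 4.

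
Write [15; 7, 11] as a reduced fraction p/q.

1181/78

Fold from the inside: start with 11/1.
  7 + 1/11 = 78/11
  15 + 11/78 = 1181/78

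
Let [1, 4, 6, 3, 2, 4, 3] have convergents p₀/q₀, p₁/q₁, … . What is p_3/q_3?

98/79

Using pₖ = aₖpₖ₋₁ + pₖ₋₂, qₖ = aₖqₖ₋₁ + qₖ₋₂ (with p₋₁=1, p₋₂=0, q₋₁=0, q₋₂=1):
  k=0: a=1, p=1, q=1
  k=1: a=4, p=5, q=4
  k=2: a=6, p=31, q=25
  k=3: a=3, p=98, q=79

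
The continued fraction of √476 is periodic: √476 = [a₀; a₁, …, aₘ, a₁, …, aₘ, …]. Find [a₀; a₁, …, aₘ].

a₀ = ⌊√476⌋ = 21.

[21; 1, 4, 2, 10, 2, 4, 1, 42]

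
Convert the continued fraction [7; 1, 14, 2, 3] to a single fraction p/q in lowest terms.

857/108

Using pₖ = aₖpₖ₋₁ + pₖ₋₂ and qₖ = aₖqₖ₋₁ + qₖ₋₂:
  k=0: a=7, p=7, q=1
  k=1: a=1, p=8, q=1
  k=2: a=14, p=119, q=15
  k=3: a=2, p=246, q=31
  k=4: a=3, p=857, q=108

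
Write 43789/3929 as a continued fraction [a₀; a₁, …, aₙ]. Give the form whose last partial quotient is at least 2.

43789 = 11*3929 + 570
3929 = 6*570 + 509
570 = 1*509 + 61
509 = 8*61 + 21
61 = 2*21 + 19
21 = 1*19 + 2
19 = 9*2 + 1
2 = 2*1 + 0  (stop)
So 43789/3929 = [11; 6, 1, 8, 2, 1, 9, 2].

[11; 6, 1, 8, 2, 1, 9, 2]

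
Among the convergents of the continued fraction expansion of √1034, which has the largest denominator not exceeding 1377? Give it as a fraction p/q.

15885/494

√1034 = [32; 6, 2, 2, 2, 6, 64, …] (period length 6).
Convergents:
  p_0/q_0 = 32/1
  p_1/q_1 = 193/6
  p_2/q_2 = 418/13
  p_3/q_3 = 1029/32
  p_4/q_4 = 2476/77
  p_5/q_5 = 15885/494
  p_6/q_6 = 1019116/31693
q_5 = 494 ≤ 1377 < 31693 = q_6, so the answer is 15885/494.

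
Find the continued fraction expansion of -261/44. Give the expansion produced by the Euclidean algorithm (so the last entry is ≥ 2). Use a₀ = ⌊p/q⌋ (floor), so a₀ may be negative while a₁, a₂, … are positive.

[-6; 14, 1, 2]

-261 = -6·44 + 3
44 = 14·3 + 2
3 = 1·2 + 1
2 = 2·1 + 0  (stop)
So -261/44 = [-6; 14, 1, 2].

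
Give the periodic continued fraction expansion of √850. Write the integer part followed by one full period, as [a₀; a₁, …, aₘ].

[29; 6, 2, 6, 58]

a₀ = ⌊√850⌋ = 29.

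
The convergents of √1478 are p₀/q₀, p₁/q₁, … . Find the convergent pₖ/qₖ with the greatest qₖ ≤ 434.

13225/344

√1478 = [38; 2, 4, 38, 4, 2, 76, …] (period length 6).
Convergents:
  p_0/q_0 = 38/1
  p_1/q_1 = 77/2
  p_2/q_2 = 346/9
  p_3/q_3 = 13225/344
  p_4/q_4 = 53246/1385
q_3 = 344 ≤ 434 < 1385 = q_4, so the answer is 13225/344.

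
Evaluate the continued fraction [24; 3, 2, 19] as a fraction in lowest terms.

Using pₖ = aₖpₖ₋₁ + pₖ₋₂ and qₖ = aₖqₖ₋₁ + qₖ₋₂:
  k=0: a=24, p=24, q=1
  k=1: a=3, p=73, q=3
  k=2: a=2, p=170, q=7
  k=3: a=19, p=3303, q=136

3303/136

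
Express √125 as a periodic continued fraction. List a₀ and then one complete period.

a₀ = ⌊√125⌋ = 11.
With m₀=0, d₀=1 and mₖ₊₁ = dₖaₖ − mₖ, dₖ₊₁ = (n − mₖ₊₁²)/dₖ, aₖ₊₁ = ⌊(a₀+mₖ₊₁)/dₖ₊₁⌋:
  k=1: m=11, d=4, a=5
  k=2: m=9, d=11, a=1
  k=3: m=2, d=11, a=1
  k=4: m=9, d=4, a=5
  k=5: m=11, d=1, a=22
d=1 and a=2a₀=22 at k=5, so the next step gives (m, d) = (11, 4) again — its k=1 value — and the period has length 5.

[11; 5, 1, 1, 5, 22]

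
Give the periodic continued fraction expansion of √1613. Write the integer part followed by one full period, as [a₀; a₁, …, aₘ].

a₀ = ⌊√1613⌋ = 40.
With m₀=0, d₀=1 and mₖ₊₁ = dₖaₖ − mₖ, dₖ₊₁ = (n − mₖ₊₁²)/dₖ, aₖ₊₁ = ⌊(a₀+mₖ₊₁)/dₖ₊₁⌋:
  k=1: m=40, d=13, a=6
  k=2: m=38, d=13, a=6
  k=3: m=40, d=1, a=80
d=1 and a=2a₀=80 at k=3, so the next step gives (m, d) = (40, 13) again — its k=1 value — and the period has length 3.

[40; 6, 6, 80]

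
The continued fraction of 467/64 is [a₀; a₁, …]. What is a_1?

3

467 = 7·64 + 19   →  a_0 = 7
64 = 3·19 + 7   →  a_1 = 3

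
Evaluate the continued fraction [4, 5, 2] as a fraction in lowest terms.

Fold from the inside: start with 2/1.
  5 + 1/2 = 11/2
  4 + 2/11 = 46/11

46/11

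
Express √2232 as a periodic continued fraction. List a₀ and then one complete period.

a₀ = ⌊√2232⌋ = 47.
With m₀=0, d₀=1 and mₖ₊₁ = dₖaₖ − mₖ, dₖ₊₁ = (n − mₖ₊₁²)/dₖ, aₖ₊₁ = ⌊(a₀+mₖ₊₁)/dₖ₊₁⌋:
  k=1: m=47, d=23, a=4
  k=2: m=45, d=9, a=10
  k=3: m=45, d=23, a=4
  k=4: m=47, d=1, a=94
d=1 and a=2a₀=94 at k=4, so the next step gives (m, d) = (47, 23) again — its k=1 value — and the period has length 4.

[47; 4, 10, 4, 94]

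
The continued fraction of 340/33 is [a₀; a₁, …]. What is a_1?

340 = 10·33 + 10   →  a_0 = 10
33 = 3·10 + 3   →  a_1 = 3

3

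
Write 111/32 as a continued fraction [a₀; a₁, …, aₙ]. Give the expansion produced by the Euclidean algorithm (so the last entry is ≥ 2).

111 = 3*32 + 15
32 = 2*15 + 2
15 = 7*2 + 1
2 = 2*1 + 0  (stop)
So 111/32 = [3; 2, 7, 2].

[3; 2, 7, 2]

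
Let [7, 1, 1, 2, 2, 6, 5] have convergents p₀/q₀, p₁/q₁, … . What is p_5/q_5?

584/77

Using pₖ = aₖpₖ₋₁ + pₖ₋₂, qₖ = aₖqₖ₋₁ + qₖ₋₂ (with p₋₁=1, p₋₂=0, q₋₁=0, q₋₂=1):
  k=0: a=7, p=7, q=1
  k=1: a=1, p=8, q=1
  k=2: a=1, p=15, q=2
  k=3: a=2, p=38, q=5
  k=4: a=2, p=91, q=12
  k=5: a=6, p=584, q=77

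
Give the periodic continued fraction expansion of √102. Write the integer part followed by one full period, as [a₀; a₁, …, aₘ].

a₀ = ⌊√102⌋ = 10.
With m₀=0, d₀=1 and mₖ₊₁ = dₖaₖ − mₖ, dₖ₊₁ = (n − mₖ₊₁²)/dₖ, aₖ₊₁ = ⌊(a₀+mₖ₊₁)/dₖ₊₁⌋:
  k=1: m=10, d=2, a=10
  k=2: m=10, d=1, a=20
d=1 and a=2a₀=20 at k=2, so the next step gives (m, d) = (10, 2) again — its k=1 value — and the period has length 2.

[10; 10, 20]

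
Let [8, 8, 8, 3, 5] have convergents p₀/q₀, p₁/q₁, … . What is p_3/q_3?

1649/203

Using pₖ = aₖpₖ₋₁ + pₖ₋₂, qₖ = aₖqₖ₋₁ + qₖ₋₂ (with p₋₁=1, p₋₂=0, q₋₁=0, q₋₂=1):
  k=0: a=8, p=8, q=1
  k=1: a=8, p=65, q=8
  k=2: a=8, p=528, q=65
  k=3: a=3, p=1649, q=203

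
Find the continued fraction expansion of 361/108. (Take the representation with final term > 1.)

[3; 2, 1, 11, 3]

361 = 3·108 + 37
108 = 2·37 + 34
37 = 1·34 + 3
34 = 11·3 + 1
3 = 3·1 + 0  (stop)
So 361/108 = [3; 2, 1, 11, 3].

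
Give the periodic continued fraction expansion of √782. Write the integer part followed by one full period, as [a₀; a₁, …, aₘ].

a₀ = ⌊√782⌋ = 27.
With m₀=0, d₀=1 and mₖ₊₁ = dₖaₖ − mₖ, dₖ₊₁ = (n − mₖ₊₁²)/dₖ, aₖ₊₁ = ⌊(a₀+mₖ₊₁)/dₖ₊₁⌋:
  k=1: m=27, d=53, a=1
  k=2: m=26, d=2, a=26
  k=3: m=26, d=53, a=1
  k=4: m=27, d=1, a=54
d=1 and a=2a₀=54 at k=4, so the next step gives (m, d) = (27, 53) again — its k=1 value — and the period has length 4.

[27; 1, 26, 1, 54]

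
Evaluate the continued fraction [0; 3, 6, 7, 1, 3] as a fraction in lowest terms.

Using pₖ = aₖpₖ₋₁ + pₖ₋₂ and qₖ = aₖqₖ₋₁ + qₖ₋₂:
  k=0: a=0, p=0, q=1
  k=1: a=3, p=1, q=3
  k=2: a=6, p=6, q=19
  k=3: a=7, p=43, q=136
  k=4: a=1, p=49, q=155
  k=5: a=3, p=190, q=601

190/601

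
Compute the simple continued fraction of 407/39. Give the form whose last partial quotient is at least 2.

[10; 2, 3, 2, 2]

407 = 10*39 + 17
39 = 2*17 + 5
17 = 3*5 + 2
5 = 2*2 + 1
2 = 2*1 + 0  (stop)
So 407/39 = [10; 2, 3, 2, 2].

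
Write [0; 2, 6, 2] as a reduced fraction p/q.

Using pₖ = aₖpₖ₋₁ + pₖ₋₂ and qₖ = aₖqₖ₋₁ + qₖ₋₂:
  k=0: a=0, p=0, q=1
  k=1: a=2, p=1, q=2
  k=2: a=6, p=6, q=13
  k=3: a=2, p=13, q=28

13/28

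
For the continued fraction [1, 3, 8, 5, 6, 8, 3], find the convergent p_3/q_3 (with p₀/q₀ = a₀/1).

169/128

Using pₖ = aₖpₖ₋₁ + pₖ₋₂, qₖ = aₖqₖ₋₁ + qₖ₋₂ (with p₋₁=1, p₋₂=0, q₋₁=0, q₋₂=1):
  k=0: a=1, p=1, q=1
  k=1: a=3, p=4, q=3
  k=2: a=8, p=33, q=25
  k=3: a=5, p=169, q=128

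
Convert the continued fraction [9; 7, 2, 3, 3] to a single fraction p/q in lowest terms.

Fold from the inside: start with 3/1.
  3 + 1/3 = 10/3
  2 + 3/10 = 23/10
  7 + 10/23 = 171/23
  9 + 23/171 = 1562/171

1562/171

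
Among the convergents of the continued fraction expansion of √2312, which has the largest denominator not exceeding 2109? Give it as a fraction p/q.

√2312 = [48; 12, 96, …] (period length 2).
Convergents:
  p_0/q_0 = 48/1
  p_1/q_1 = 577/12
  p_2/q_2 = 55440/1153
  p_3/q_3 = 665857/13848
q_2 = 1153 ≤ 2109 < 13848 = q_3, so the answer is 55440/1153.

55440/1153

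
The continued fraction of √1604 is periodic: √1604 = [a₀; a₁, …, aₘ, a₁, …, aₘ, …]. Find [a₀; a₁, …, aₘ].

a₀ = ⌊√1604⌋ = 40.
With m₀=0, d₀=1 and mₖ₊₁ = dₖaₖ − mₖ, dₖ₊₁ = (n − mₖ₊₁²)/dₖ, aₖ₊₁ = ⌊(a₀+mₖ₊₁)/dₖ₊₁⌋:
  k=1: m=40, d=4, a=20
  k=2: m=40, d=1, a=80
d=1 and a=2a₀=80 at k=2, so the next step gives (m, d) = (40, 4) again — its k=1 value — and the period has length 2.

[40; 20, 80]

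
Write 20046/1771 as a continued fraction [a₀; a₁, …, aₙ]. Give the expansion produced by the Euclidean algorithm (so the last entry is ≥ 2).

[11; 3, 7, 2, 3, 3, 3]

20046 = 11·1771 + 565
1771 = 3·565 + 76
565 = 7·76 + 33
76 = 2·33 + 10
33 = 3·10 + 3
10 = 3·3 + 1
3 = 3·1 + 0  (stop)
So 20046/1771 = [11; 3, 7, 2, 3, 3, 3].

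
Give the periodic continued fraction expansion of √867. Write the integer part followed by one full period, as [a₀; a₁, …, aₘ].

a₀ = ⌊√867⌋ = 29.
With m₀=0, d₀=1 and mₖ₊₁ = dₖaₖ − mₖ, dₖ₊₁ = (n − mₖ₊₁²)/dₖ, aₖ₊₁ = ⌊(a₀+mₖ₊₁)/dₖ₊₁⌋:
  k=1: m=29, d=26, a=2
  k=2: m=23, d=13, a=4
  k=3: m=29, d=2, a=29
  k=4: m=29, d=13, a=4
  k=5: m=23, d=26, a=2
  k=6: m=29, d=1, a=58
d=1 and a=2a₀=58 at k=6, so the next step gives (m, d) = (29, 26) again — its k=1 value — and the period has length 6.

[29; 2, 4, 29, 4, 2, 58]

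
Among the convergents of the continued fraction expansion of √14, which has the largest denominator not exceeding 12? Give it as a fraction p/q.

√14 = [3; 1, 2, 1, 6, …] (period length 4).
Convergents:
  p_0/q_0 = 3/1
  p_1/q_1 = 4/1
  p_2/q_2 = 11/3
  p_3/q_3 = 15/4
  p_4/q_4 = 101/27
q_3 = 4 ≤ 12 < 27 = q_4, so the answer is 15/4.

15/4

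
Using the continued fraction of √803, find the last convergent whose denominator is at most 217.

√803 = [28; 2, 1, 27, 1, 2, 56, …] (period length 6).
Convergents:
  p_0/q_0 = 28/1
  p_1/q_1 = 57/2
  p_2/q_2 = 85/3
  p_3/q_3 = 2352/83
  p_4/q_4 = 2437/86
  p_5/q_5 = 7226/255
q_4 = 86 ≤ 217 < 255 = q_5, so the answer is 2437/86.

2437/86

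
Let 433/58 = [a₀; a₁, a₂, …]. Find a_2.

433 = 7·58 + 27   →  a_0 = 7
58 = 2·27 + 4   →  a_1 = 2
27 = 6·4 + 3   →  a_2 = 6

6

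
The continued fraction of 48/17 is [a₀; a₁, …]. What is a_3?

48 = 2·17 + 14   →  a_0 = 2
17 = 1·14 + 3   →  a_1 = 1
14 = 4·3 + 2   →  a_2 = 4
3 = 1·2 + 1   →  a_3 = 1

1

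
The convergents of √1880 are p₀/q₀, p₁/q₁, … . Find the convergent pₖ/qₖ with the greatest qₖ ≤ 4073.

√1880 = [43; 2, 1, 3, 1, 2, 86, …] (period length 6).
Convergents:
  p_0/q_0 = 43/1
  p_1/q_1 = 87/2
  p_2/q_2 = 130/3
  p_3/q_3 = 477/11
  p_4/q_4 = 607/14
  p_5/q_5 = 1691/39
  p_6/q_6 = 146033/3368
  p_7/q_7 = 293757/6775
q_6 = 3368 ≤ 4073 < 6775 = q_7, so the answer is 146033/3368.

146033/3368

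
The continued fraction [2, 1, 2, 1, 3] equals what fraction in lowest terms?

41/15

Fold from the inside: start with 3/1.
  1 + 1/3 = 4/3
  2 + 3/4 = 11/4
  1 + 4/11 = 15/11
  2 + 11/15 = 41/15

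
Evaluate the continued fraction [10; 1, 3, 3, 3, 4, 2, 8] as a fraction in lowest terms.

Using pₖ = aₖpₖ₋₁ + pₖ₋₂ and qₖ = aₖqₖ₋₁ + qₖ₋₂:
  k=0: a=10, p=10, q=1
  k=1: a=1, p=11, q=1
  k=2: a=3, p=43, q=4
  k=3: a=3, p=140, q=13
  k=4: a=3, p=463, q=43
  k=5: a=4, p=1992, q=185
  k=6: a=2, p=4447, q=413
  k=7: a=8, p=37568, q=3489

37568/3489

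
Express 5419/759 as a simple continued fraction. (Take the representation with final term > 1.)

5419 = 7*759 + 106
759 = 7*106 + 17
106 = 6*17 + 4
17 = 4*4 + 1
4 = 4*1 + 0  (stop)
So 5419/759 = [7; 7, 6, 4, 4].

[7; 7, 6, 4, 4]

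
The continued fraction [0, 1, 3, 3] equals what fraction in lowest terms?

Using pₖ = aₖpₖ₋₁ + pₖ₋₂ and qₖ = aₖqₖ₋₁ + qₖ₋₂:
  k=0: a=0, p=0, q=1
  k=1: a=1, p=1, q=1
  k=2: a=3, p=3, q=4
  k=3: a=3, p=10, q=13

10/13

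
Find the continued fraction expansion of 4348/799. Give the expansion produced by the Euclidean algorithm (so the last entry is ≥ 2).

[5; 2, 3, 1, 3, 1, 8, 2]

4348 = 5*799 + 353
799 = 2*353 + 93
353 = 3*93 + 74
93 = 1*74 + 19
74 = 3*19 + 17
19 = 1*17 + 2
17 = 8*2 + 1
2 = 2*1 + 0  (stop)
So 4348/799 = [5; 2, 3, 1, 3, 1, 8, 2].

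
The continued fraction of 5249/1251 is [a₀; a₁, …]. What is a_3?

5249 = 4·1251 + 245   →  a_0 = 4
1251 = 5·245 + 26   →  a_1 = 5
245 = 9·26 + 11   →  a_2 = 9
26 = 2·11 + 4   →  a_3 = 2

2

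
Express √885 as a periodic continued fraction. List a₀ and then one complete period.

a₀ = ⌊√885⌋ = 29.

[29; 1, 2, 1, 58]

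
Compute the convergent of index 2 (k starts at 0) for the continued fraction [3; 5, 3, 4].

51/16

Using pₖ = aₖpₖ₋₁ + pₖ₋₂, qₖ = aₖqₖ₋₁ + qₖ₋₂ (with p₋₁=1, p₋₂=0, q₋₁=0, q₋₂=1):
  k=0: a=3, p=3, q=1
  k=1: a=5, p=16, q=5
  k=2: a=3, p=51, q=16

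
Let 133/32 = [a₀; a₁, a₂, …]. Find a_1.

133 = 4·32 + 5   →  a_0 = 4
32 = 6·5 + 2   →  a_1 = 6

6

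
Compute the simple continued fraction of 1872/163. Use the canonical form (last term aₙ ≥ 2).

[11; 2, 15, 1, 4]

1872 = 11*163 + 79
163 = 2*79 + 5
79 = 15*5 + 4
5 = 1*4 + 1
4 = 4*1 + 0  (stop)
So 1872/163 = [11; 2, 15, 1, 4].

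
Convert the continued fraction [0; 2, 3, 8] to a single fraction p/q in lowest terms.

25/58

Fold from the inside: start with 8/1.
  3 + 1/8 = 25/8
  2 + 8/25 = 58/25
  0 + 25/58 = 25/58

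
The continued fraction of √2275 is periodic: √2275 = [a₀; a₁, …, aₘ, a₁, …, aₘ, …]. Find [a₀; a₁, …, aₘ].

[47; 1, 2, 3, 2, 1, 94]

a₀ = ⌊√2275⌋ = 47.
With m₀=0, d₀=1 and mₖ₊₁ = dₖaₖ − mₖ, dₖ₊₁ = (n − mₖ₊₁²)/dₖ, aₖ₊₁ = ⌊(a₀+mₖ₊₁)/dₖ₊₁⌋:
  k=1: m=47, d=66, a=1
  k=2: m=19, d=29, a=2
  k=3: m=39, d=26, a=3
  k=4: m=39, d=29, a=2
  k=5: m=19, d=66, a=1
  k=6: m=47, d=1, a=94
d=1 and a=2a₀=94 at k=6, so the next step gives (m, d) = (47, 66) again — its k=1 value — and the period has length 6.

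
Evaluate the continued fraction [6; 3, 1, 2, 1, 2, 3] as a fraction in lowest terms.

Using pₖ = aₖpₖ₋₁ + pₖ₋₂ and qₖ = aₖqₖ₋₁ + qₖ₋₂:
  k=0: a=6, p=6, q=1
  k=1: a=3, p=19, q=3
  k=2: a=1, p=25, q=4
  k=3: a=2, p=69, q=11
  k=4: a=1, p=94, q=15
  k=5: a=2, p=257, q=41
  k=6: a=3, p=865, q=138

865/138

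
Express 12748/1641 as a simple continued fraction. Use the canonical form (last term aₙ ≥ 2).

12748 = 7·1641 + 1261
1641 = 1·1261 + 380
1261 = 3·380 + 121
380 = 3·121 + 17
121 = 7·17 + 2
17 = 8·2 + 1
2 = 2·1 + 0  (stop)
So 12748/1641 = [7; 1, 3, 3, 7, 8, 2].

[7; 1, 3, 3, 7, 8, 2]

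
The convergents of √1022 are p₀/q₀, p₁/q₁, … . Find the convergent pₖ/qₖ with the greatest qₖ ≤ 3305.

√1022 = [31; 1, 30, 1, 62, …] (period length 4).
Convergents:
  p_0/q_0 = 31/1
  p_1/q_1 = 32/1
  p_2/q_2 = 991/31
  p_3/q_3 = 1023/32
  p_4/q_4 = 64417/2015
  p_5/q_5 = 65440/2047
  p_6/q_6 = 2027617/63425
q_5 = 2047 ≤ 3305 < 63425 = q_6, so the answer is 65440/2047.

65440/2047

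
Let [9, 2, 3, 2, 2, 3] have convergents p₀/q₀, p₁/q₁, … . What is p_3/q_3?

Using pₖ = aₖpₖ₋₁ + pₖ₋₂, qₖ = aₖqₖ₋₁ + qₖ₋₂ (with p₋₁=1, p₋₂=0, q₋₁=0, q₋₂=1):
  k=0: a=9, p=9, q=1
  k=1: a=2, p=19, q=2
  k=2: a=3, p=66, q=7
  k=3: a=2, p=151, q=16

151/16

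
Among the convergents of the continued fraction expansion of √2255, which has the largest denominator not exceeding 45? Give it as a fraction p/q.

√2255 = [47; 2, 18, 2, 94, …] (period length 4).
Convergents:
  p_0/q_0 = 47/1
  p_1/q_1 = 95/2
  p_2/q_2 = 1757/37
  p_3/q_3 = 3609/76
q_2 = 37 ≤ 45 < 76 = q_3, so the answer is 1757/37.

1757/37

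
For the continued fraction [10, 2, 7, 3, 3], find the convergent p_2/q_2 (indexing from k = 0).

Using pₖ = aₖpₖ₋₁ + pₖ₋₂, qₖ = aₖqₖ₋₁ + qₖ₋₂ (with p₋₁=1, p₋₂=0, q₋₁=0, q₋₂=1):
  k=0: a=10, p=10, q=1
  k=1: a=2, p=21, q=2
  k=2: a=7, p=157, q=15

157/15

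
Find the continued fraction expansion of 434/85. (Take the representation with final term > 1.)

434 = 5*85 + 9
85 = 9*9 + 4
9 = 2*4 + 1
4 = 4*1 + 0  (stop)
So 434/85 = [5; 9, 2, 4].

[5; 9, 2, 4]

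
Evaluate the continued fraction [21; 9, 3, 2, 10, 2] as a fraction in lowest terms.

29994/1421

Fold from the inside: start with 2/1.
  10 + 1/2 = 21/2
  2 + 2/21 = 44/21
  3 + 21/44 = 153/44
  9 + 44/153 = 1421/153
  21 + 153/1421 = 29994/1421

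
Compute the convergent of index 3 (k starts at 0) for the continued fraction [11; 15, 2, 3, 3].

1195/108

Using pₖ = aₖpₖ₋₁ + pₖ₋₂, qₖ = aₖqₖ₋₁ + qₖ₋₂ (with p₋₁=1, p₋₂=0, q₋₁=0, q₋₂=1):
  k=0: a=11, p=11, q=1
  k=1: a=15, p=166, q=15
  k=2: a=2, p=343, q=31
  k=3: a=3, p=1195, q=108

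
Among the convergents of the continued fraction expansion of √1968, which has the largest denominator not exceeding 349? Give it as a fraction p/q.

√1968 = [44; 2, 1, 3, 5, 3, 1, 2, 88, …] (period length 8).
Convergents:
  p_0/q_0 = 44/1
  p_1/q_1 = 89/2
  p_2/q_2 = 133/3
  p_3/q_3 = 488/11
  p_4/q_4 = 2573/58
  p_5/q_5 = 8207/185
  p_6/q_6 = 10780/243
  p_7/q_7 = 29767/671
q_6 = 243 ≤ 349 < 671 = q_7, so the answer is 10780/243.

10780/243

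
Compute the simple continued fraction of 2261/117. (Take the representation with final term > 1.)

[19; 3, 12, 1, 2]

2261 = 19*117 + 38
117 = 3*38 + 3
38 = 12*3 + 2
3 = 1*2 + 1
2 = 2*1 + 0  (stop)
So 2261/117 = [19; 3, 12, 1, 2].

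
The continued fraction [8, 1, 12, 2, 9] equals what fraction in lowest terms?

2285/256

Fold from the inside: start with 9/1.
  2 + 1/9 = 19/9
  12 + 9/19 = 237/19
  1 + 19/237 = 256/237
  8 + 237/256 = 2285/256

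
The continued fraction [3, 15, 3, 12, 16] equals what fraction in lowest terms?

27949/9118

Fold from the inside: start with 16/1.
  12 + 1/16 = 193/16
  3 + 16/193 = 595/193
  15 + 193/595 = 9118/595
  3 + 595/9118 = 27949/9118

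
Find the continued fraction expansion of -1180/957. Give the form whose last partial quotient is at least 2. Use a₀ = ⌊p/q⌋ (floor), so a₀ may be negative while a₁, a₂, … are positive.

-1180 = -2×957 + 734
957 = 1×734 + 223
734 = 3×223 + 65
223 = 3×65 + 28
65 = 2×28 + 9
28 = 3×9 + 1
9 = 9×1 + 0  (stop)
So -1180/957 = [-2; 1, 3, 3, 2, 3, 9].

[-2; 1, 3, 3, 2, 3, 9]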